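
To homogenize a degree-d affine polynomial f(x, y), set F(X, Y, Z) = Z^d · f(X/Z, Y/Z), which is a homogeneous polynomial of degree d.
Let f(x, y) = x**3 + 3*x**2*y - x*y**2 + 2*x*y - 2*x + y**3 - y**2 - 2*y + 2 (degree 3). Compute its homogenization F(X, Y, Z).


F(X, Y, Z) = X**3 + 3*X**2*Y - X*Y**2 + 2*X*Y*Z - 2*X*Z**2 + Y**3 - Y**2*Z - 2*Y*Z**2 + 2*Z**3

deg(f) = 3.
Substitute x = X/Z, y = Y/Z into f, then multiply by Z^3.
  monomial 1·x^3·y^0 ↦ 1·X^3·Y^0·Z^0.
  monomial 3·x^2·y^1 ↦ 3·X^2·Y^1·Z^0.
  monomial -1·x^1·y^2 ↦ -1·X^1·Y^2·Z^0.
  monomial 2·x^1·y^1 ↦ 2·X^1·Y^1·Z^1.
  monomial -2·x^1·y^0 ↦ -2·X^1·Y^0·Z^2.
  monomial 1·x^0·y^3 ↦ 1·X^0·Y^3·Z^0.
  monomial -1·x^0·y^2 ↦ -1·X^0·Y^2·Z^1.
  monomial -2·x^0·y^1 ↦ -2·X^0·Y^1·Z^2.
  monomial 2·x^0·y^0 ↦ 2·X^0·Y^0·Z^3.
Collecting: F(X, Y, Z) = X**3 + 3*X**2*Y - X*Y**2 + 2*X*Y*Z - 2*X*Z**2 + Y**3 - Y**2*Z - 2*Y*Z**2 + 2*Z**3.


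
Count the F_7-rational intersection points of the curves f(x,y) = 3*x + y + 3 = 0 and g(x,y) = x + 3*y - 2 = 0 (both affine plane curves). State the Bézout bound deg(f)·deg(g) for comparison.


Common zeros: {(3, 2)}; count = 1; Bézout bound = 1.

deg(f) = 1, deg(g) = 1, so Bézout bound = 1.
Scan x ∈ F_7. For each x, list the y ∈ F_7 with f(x, y) ≡ 0 and those with g(x, y) ≡ 0 (mod 7); the common zeros in that column are the intersection.
  x = 0: f ≡ 0 at y ∈ {4}; g ≡ 0 at y ∈ {3}; common: ∅.
  x = 1: f ≡ 0 at y ∈ {1}; g ≡ 0 at y ∈ {5}; common: ∅.
  x = 2: f ≡ 0 at y ∈ {5}; g ≡ 0 at y ∈ {0}; common: ∅.
  x = 3: f ≡ 0 at y ∈ {2}; g ≡ 0 at y ∈ {2}; common: {2}.
  x = 4: f ≡ 0 at y ∈ {6}; g ≡ 0 at y ∈ {4}; common: ∅.
  x = 5: f ≡ 0 at y ∈ {3}; g ≡ 0 at y ∈ {6}; common: ∅.
  x = 6: f ≡ 0 at y ∈ {0}; g ≡ 0 at y ∈ {1}; common: ∅.
Collecting: common zeros = {(3, 2)}, so the count is 1.
Comparison with the Bézout bound: 1 ≤ 1 = deg(f)·deg(g), as expected for curves with no common component (the bound is attained).


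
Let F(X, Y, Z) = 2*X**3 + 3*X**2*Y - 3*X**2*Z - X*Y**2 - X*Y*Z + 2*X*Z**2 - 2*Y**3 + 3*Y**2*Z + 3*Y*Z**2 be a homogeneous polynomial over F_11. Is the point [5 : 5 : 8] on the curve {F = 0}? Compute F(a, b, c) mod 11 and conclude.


F(5,5,8) ≡ 0 (mod 11); P is on the curve.

Evaluate F(5, 5, 8) term-by-term (mod 11).
  2*X**3 ↦ 2·125·1·1 = 250
  3*X**2*Y ↦ 3·25·5·1 = 375
  -3*X**2*Z ↦ -3·25·1·8 = -600
  -X*Y**2 ↦ -1·5·25·1 = -125
  -X*Y*Z ↦ -1·5·5·8 = -200
  2*X*Z**2 ↦ 2·5·1·64 = 640
  -2*Y**3 ↦ -2·1·125·1 = -250
  3*Y**2*Z ↦ 3·1·25·8 = 600
  3*Y*Z**2 ↦ 3·1·5·64 = 960
Sum: F(5, 5, 8) = (250) + (375) + (-600) + (-125) + (-200) + (640) + (-250) + (600) + (960) = 1650.
Reducing mod 11: 1650 ≡ 0 (mod 11).
Since F(a, b, c) ≡ 0 (mod 11), P lies on the curve.


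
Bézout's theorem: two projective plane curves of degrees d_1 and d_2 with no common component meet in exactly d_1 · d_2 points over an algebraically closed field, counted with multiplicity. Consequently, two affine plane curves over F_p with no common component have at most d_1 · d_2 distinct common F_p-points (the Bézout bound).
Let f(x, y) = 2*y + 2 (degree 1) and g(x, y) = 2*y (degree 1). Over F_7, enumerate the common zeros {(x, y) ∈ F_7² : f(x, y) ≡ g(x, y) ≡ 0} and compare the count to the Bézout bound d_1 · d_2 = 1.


Common zeros: ∅; count = 0; Bézout bound = 1.

deg(f) = 1, deg(g) = 1, so Bézout bound = 1.
Scan x ∈ F_7. For each x, list the y ∈ F_7 with f(x, y) ≡ 0 and those with g(x, y) ≡ 0 (mod 7); the common zeros in that column are the intersection.
  x = 0: f ≡ 0 at y ∈ {6}; g ≡ 0 at y ∈ {0}; common: ∅.
  x = 1: f ≡ 0 at y ∈ {6}; g ≡ 0 at y ∈ {0}; common: ∅.
  x = 2: f ≡ 0 at y ∈ {6}; g ≡ 0 at y ∈ {0}; common: ∅.
  x = 3: f ≡ 0 at y ∈ {6}; g ≡ 0 at y ∈ {0}; common: ∅.
  x = 4: f ≡ 0 at y ∈ {6}; g ≡ 0 at y ∈ {0}; common: ∅.
  x = 5: f ≡ 0 at y ∈ {6}; g ≡ 0 at y ∈ {0}; common: ∅.
  x = 6: f ≡ 0 at y ∈ {6}; g ≡ 0 at y ∈ {0}; common: ∅.
Collecting: common zeros = ∅, so the count is 0.
Comparison with the Bézout bound: 0 ≤ 1 = deg(f)·deg(g), as expected for curves with no common component (the affine F_7-count falls short of the bound because intersections may lie at infinity, over extension fields, or carry multiplicity).


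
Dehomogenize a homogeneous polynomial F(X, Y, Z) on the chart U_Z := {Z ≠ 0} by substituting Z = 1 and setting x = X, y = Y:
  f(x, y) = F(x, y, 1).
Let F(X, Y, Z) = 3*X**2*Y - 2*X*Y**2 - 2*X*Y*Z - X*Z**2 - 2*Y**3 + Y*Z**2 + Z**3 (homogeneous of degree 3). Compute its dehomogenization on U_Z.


f(x, y) = 3*x**2*y - 2*x*y**2 - 2*x*y - x - 2*y**3 + y + 1

On U_Z we set Z = 1. Each monomial c·X^i·Y^j·Z^k in F becomes c·x^i·y^j·1^k = c·x^i·y^j.
Substituting Z = 1: F(X, Y, 1) = 3*x**2*y - 2*x*y**2 - 2*x*y - x - 2*y**3 + y + 1.
Note: deg(f) ≤ deg(F) = 3; strict inequality happens when F is divisible by Z (lost terms).


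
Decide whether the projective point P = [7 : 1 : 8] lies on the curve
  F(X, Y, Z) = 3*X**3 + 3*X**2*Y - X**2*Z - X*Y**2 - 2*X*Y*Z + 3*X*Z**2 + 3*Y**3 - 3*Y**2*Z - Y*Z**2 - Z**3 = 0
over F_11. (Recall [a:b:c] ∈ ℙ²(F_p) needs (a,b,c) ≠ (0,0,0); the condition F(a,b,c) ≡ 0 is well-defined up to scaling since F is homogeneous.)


F(7,1,8) ≡ 4 (mod 11); P is NOT on the curve.

Evaluate F(7, 1, 8) term-by-term (mod 11).
  3*X**3 ↦ 3·343·1·1 = 1029
  3*X**2*Y ↦ 3·49·1·1 = 147
  -X**2*Z ↦ -1·49·1·8 = -392
  -X*Y**2 ↦ -1·7·1·1 = -7
  -2*X*Y*Z ↦ -2·7·1·8 = -112
  3*X*Z**2 ↦ 3·7·1·64 = 1344
  3*Y**3 ↦ 3·1·1·1 = 3
  -3*Y**2*Z ↦ -3·1·1·8 = -24
  -Y*Z**2 ↦ -1·1·1·64 = -64
  -Z**3 ↦ -1·1·1·512 = -512
Sum: F(7, 1, 8) = (1029) + (147) + (-392) + (-7) + (-112) + (1344) + (3) + (-24) + (-64) + (-512) = 1412.
Reducing mod 11: 1412 ≡ 4 (mod 11).
Since F(a, b, c) ≡ 4 ≠ 0 (mod 11), P does NOT lie on the curve.


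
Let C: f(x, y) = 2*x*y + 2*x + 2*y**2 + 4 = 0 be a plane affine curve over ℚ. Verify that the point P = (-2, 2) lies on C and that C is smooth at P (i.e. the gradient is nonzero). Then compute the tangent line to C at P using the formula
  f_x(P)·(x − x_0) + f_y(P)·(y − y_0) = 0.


Tangent line at P: 6*x + 4*y + 4 = 0.

Step 1: f(-2, 2) = 0, so P lies on C.
Step 2: partial derivatives
  f_x(x, y) = 2*y + 2, f_y(x, y) = 2*x + 4*y.
  f_x(P) = 6, f_y(P) = 4 (gradient nonzero, so P is smooth).
Step 3: tangent line at P: 6·(x − -2) + 4·(y − 2) = 0.
Expanding: 6*x + 4*y + 4 = 0.


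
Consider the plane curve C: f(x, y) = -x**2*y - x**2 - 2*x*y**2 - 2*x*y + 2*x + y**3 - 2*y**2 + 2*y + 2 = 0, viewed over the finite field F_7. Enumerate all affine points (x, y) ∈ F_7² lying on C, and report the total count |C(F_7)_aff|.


Affine F_7-points: {(0, 4), (1, 2), (3, 1), (5, 2), (5, 4), (5, 6), (6, 3)}; count = 7.

For each of the 49 pairs (x, y) ∈ F_7², evaluate f(x, y) mod 7. Record the zeros.
  x = 0: [0↦2, 1↦3, 2↦6, 3↦3, 4↦0, 5↦3, 6↦4]  zeros at y ∈ {4}
  x = 1: [0↦3, 1↦6, 2↦0, 3↦5, 4↦6, 5↦2, 6↦6]  zeros at y ∈ {2}
  x = 2: [0↦2, 1↦5, 2↦2, 3↦6, 4↦2, 5↦3, 6↦1]  zeros at y ∈ ∅
  x = 3: [0↦6, 1↦0, 2↦5, 3↦6, 4↦2, 5↦6, 6↦3]  zeros at y ∈ {1}
  x = 4: [0↦1, 1↦5, 2↦2, 3↦5, 4↦6, 5↦4, 6↦5]  zeros at y ∈ ∅
  x = 5: [0↦1, 1↦6, 2↦0, 3↦3, 4↦0, 5↦4, 6↦0]  zeros at y ∈ {2, 4, 6}
  x = 6: [0↦6, 1↦3, 2↦6, 3↦0, 4↦5, 5↦6, 6↦2]  zeros at y ∈ {3}
Collecting zeros: affine points = {(0, 4), (1, 2), (3, 1), (5, 2), (5, 4), (5, 6), (6, 3)}.
Total count |C(F_7)_aff| = 7.


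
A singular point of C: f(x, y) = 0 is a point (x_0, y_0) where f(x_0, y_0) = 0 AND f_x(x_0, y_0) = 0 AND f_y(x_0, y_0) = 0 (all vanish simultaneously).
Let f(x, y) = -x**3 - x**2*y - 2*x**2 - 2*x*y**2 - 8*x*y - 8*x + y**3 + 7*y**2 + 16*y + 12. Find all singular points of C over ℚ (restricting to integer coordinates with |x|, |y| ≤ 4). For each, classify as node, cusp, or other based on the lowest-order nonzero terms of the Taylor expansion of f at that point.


Singular points: {(0, -2)}; classification: cusp.

Compute partial derivatives:
  f_x = -3*x**2 - 2*x*y - 4*x - 2*y**2 - 8*y - 8.
  f_y = -x**2 - 4*x*y - 8*x + 3*y**2 + 14*y + 16.
Scan x_0 ∈ {−4, ..., 4}. For each x_0, f_y(x_0, y) is a polynomial in y; find its integer roots y ∈ {−4, ..., 4}, then test f_x and f at those candidates.
  x = -4: f_y(-4, y) = 3*y**2 + 30*y + 32; no integer root y with |y| ≤ 4.
  x = -3: f_y(-3, y) = 3*y**2 + 26*y + 31; no integer root y with |y| ≤ 4.
  x = -2: f_y(-2, y) = 3*y**2 + 22*y + 28; no integer root y with |y| ≤ 4.
  x = -1: f_y(-1, y) = 3*y**2 + 18*y + 23; no integer root y with |y| ≤ 4.
  x = 0: f_y(0, y) = 3*y**2 + 14*y + 16; vanishes at y ∈ {-2}. (0, -2): f_x = 0, f = 0 — SINGULAR.
  x = 1: f_y(1, y) = 3*y**2 + 10*y + 7; vanishes at y ∈ {-1}. (1, -1): f_x = -7 ≠ 0.
  x = 2: f_y(2, y) = 3*y**2 + 6*y - 4; no integer root y with |y| ≤ 4.
  x = 3: f_y(3, y) = 3*y**2 + 2*y - 17; no integer root y with |y| ≤ 4.
  x = 4: f_y(4, y) = 3*y**2 - 2*y - 32; no integer root y with |y| ≤ 4.
Only singular point on the grid: (0, -2).
Classify: substitute x = 0 + u, y = -2 + v and expand: f = -u**3 - u**2*v - 2*u*v**2 + v**3 + v**2.
No constant or linear terms (consistent with a singular point). Quadratic part: v**2. Cubic part: -u**3 - u**2*v - 2*u*v**2 + v**3.
The quadratic part v**2 is a perfect square, so there is a single (double) tangent line v = 0, i.e. y = -2. Restricting the cubic part to that line (v = 0) leaves -u**3 ≠ 0, so f is not divisible by v and the branch is v² ≈ u**3 to lowest order — this is a cusp.
Classification: cusp.


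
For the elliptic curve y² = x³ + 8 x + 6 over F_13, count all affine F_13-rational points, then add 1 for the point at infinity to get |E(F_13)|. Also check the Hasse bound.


Affine points = {(2, 2), (2, 11), (6, 6), (6, 7), (8, 6), (8, 7), (9, 1), (9, 12), (12, 6), (12, 7)}; affine count = 10; |E(F_13)| = 11.

Discriminant check: Δ ∝ 4a³ + 27b² = 4·8³ + 27·6² = 4·512 + 27·36 ≡ 4 (mod 13). Nonzero ⇒ E is nonsingular.
For each x ∈ F_13, compute rhs = x³ + 8·x + 6 mod 13, then count y ∈ F_13 with y² ≡ rhs.
  x = 0: rhs = 6, matching y values: none (0 points).
  x = 1: rhs = 2, matching y values: none (0 points).
  x = 2: rhs = 4, matching y values: 2, 11 (2 points).
  x = 3: rhs = 5, matching y values: none (0 points).
  x = 4: rhs = 11, matching y values: none (0 points).
  x = 5: rhs = 2, matching y values: none (0 points).
  x = 6: rhs = 10, matching y values: 6, 7 (2 points).
  x = 7: rhs = 2, matching y values: none (0 points).
  x = 8: rhs = 10, matching y values: 6, 7 (2 points).
  x = 9: rhs = 1, matching y values: 1, 12 (2 points).
  x = 10: rhs = 7, matching y values: none (0 points).
  x = 11: rhs = 8, matching y values: none (0 points).
  x = 12: rhs = 10, matching y values: 6, 7 (2 points).
Total affine count: 10.
Full point count |E(F_13)| = 10 + 1 = 11.
Hasse bound: |11 − (13+1)| = |-3| = 3 ≤ 2√13 ≈ 7.2111 ✓.


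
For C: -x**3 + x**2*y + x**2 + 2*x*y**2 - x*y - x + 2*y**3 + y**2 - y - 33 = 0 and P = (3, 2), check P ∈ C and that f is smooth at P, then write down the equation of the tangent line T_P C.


Tangent line at P: -4*x + 57*y - 102 = 0.

Step 1: f(3, 2) = 0, so P lies on C.
Step 2: partial derivatives
  f_x(x, y) = -3*x**2 + 2*x*y + 2*x + 2*y**2 - y - 1, f_y(x, y) = x**2 + 4*x*y - x + 6*y**2 + 2*y - 1.
  f_x(P) = -4, f_y(P) = 57 (gradient nonzero, so P is smooth).
Step 3: tangent line at P: -4·(x − 3) + 57·(y − 2) = 0.
Expanding: -4*x + 57*y - 102 = 0.


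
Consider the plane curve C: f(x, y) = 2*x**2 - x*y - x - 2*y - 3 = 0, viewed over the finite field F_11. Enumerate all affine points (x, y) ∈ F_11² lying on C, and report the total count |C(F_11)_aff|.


Affine F_11-points: {(0, 4), (1, 3), (2, 9), (3, 9), (4, 6), (5, 6), (6, 1), (7, 0), (8, 4), (10, 0)}; count = 10.

For each of the 121 pairs (x, y) ∈ F_11², evaluate f(x, y) mod 11. Record the zeros.
  x = 0: [0↦8, 1↦6, 2↦4, 3↦2, 4↦0, 5↦9, 6↦7, 7↦5, 8↦3, 9↦1, 10↦10]  zeros at y ∈ {4}
  x = 1: [0↦9, 1↦6, 2↦3, 3↦0, 4↦8, 5↦5, 6↦2, 7↦10, 8↦7, 9↦4, 10↦1]  zeros at y ∈ {3}
  x = 2: [0↦3, 1↦10, 2↦6, 3↦2, 4↦9, 5↦5, 6↦1, 7↦8, 8↦4, 9↦0, 10↦7]  zeros at y ∈ {9}
  x = 3: [0↦1, 1↦7, 2↦2, 3↦8, 4↦3, 5↦9, 6↦4, 7↦10, 8↦5, 9↦0, 10↦6]  zeros at y ∈ {9}
  x = 4: [0↦3, 1↦8, 2↦2, 3↦7, 4↦1, 5↦6, 6↦0, 7↦5, 8↦10, 9↦4, 10↦9]  zeros at y ∈ {6}
  x = 5: [0↦9, 1↦2, 2↦6, 3↦10, 4↦3, 5↦7, 6↦0, 7↦4, 8↦8, 9↦1, 10↦5]  zeros at y ∈ {6}
  x = 6: [0↦8, 1↦0, 2↦3, 3↦6, 4↦9, 5↦1, 6↦4, 7↦7, 8↦10, 9↦2, 10↦5]  zeros at y ∈ {1}
  x = 7: [0↦0, 1↦2, 2↦4, 3↦6, 4↦8, 5↦10, 6↦1, 7↦3, 8↦5, 9↦7, 10↦9]  zeros at y ∈ {0}
  x = 8: [0↦7, 1↦8, 2↦9, 3↦10, 4↦0, 5↦1, 6↦2, 7↦3, 8↦4, 9↦5, 10↦6]  zeros at y ∈ {4}
  x = 9: [0↦7, 1↦7, 2↦7, 3↦7, 4↦7, 5↦7, 6↦7, 7↦7, 8↦7, 9↦7, 10↦7]  zeros at y ∈ ∅
  x = 10: [0↦0, 1↦10, 2↦9, 3↦8, 4↦7, 5↦6, 6↦5, 7↦4, 8↦3, 9↦2, 10↦1]  zeros at y ∈ {0}
Collecting zeros: affine points = {(0, 4), (1, 3), (2, 9), (3, 9), (4, 6), (5, 6), (6, 1), (7, 0), (8, 4), (10, 0)}.
Total count |C(F_11)_aff| = 10.


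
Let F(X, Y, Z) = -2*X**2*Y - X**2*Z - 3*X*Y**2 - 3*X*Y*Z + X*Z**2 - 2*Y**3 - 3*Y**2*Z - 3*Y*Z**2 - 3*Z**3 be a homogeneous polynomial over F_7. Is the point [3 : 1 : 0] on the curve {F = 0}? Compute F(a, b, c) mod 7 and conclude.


F(3,1,0) ≡ 6 (mod 7); P is NOT on the curve.

Evaluate F(3, 1, 0) term-by-term (mod 7).
  -2*X**2*Y ↦ -2·9·1·1 = -18
  -X**2*Z ↦ -1·9·1·0 = 0
  -3*X*Y**2 ↦ -3·3·1·1 = -9
  -3*X*Y*Z ↦ -3·3·1·0 = 0
  X*Z**2 ↦ 1·3·1·0 = 0
  -2*Y**3 ↦ -2·1·1·1 = -2
  -3*Y**2*Z ↦ -3·1·1·0 = 0
  -3*Y*Z**2 ↦ -3·1·1·0 = 0
  -3*Z**3 ↦ -3·1·1·0 = 0
Sum: F(3, 1, 0) = (-18) + (0) + (-9) + (0) + (0) + (-2) + (0) + (0) + (0) = -29.
Reducing mod 7: -29 ≡ 6 (mod 7).
Since F(a, b, c) ≡ 6 ≠ 0 (mod 7), P does NOT lie on the curve.


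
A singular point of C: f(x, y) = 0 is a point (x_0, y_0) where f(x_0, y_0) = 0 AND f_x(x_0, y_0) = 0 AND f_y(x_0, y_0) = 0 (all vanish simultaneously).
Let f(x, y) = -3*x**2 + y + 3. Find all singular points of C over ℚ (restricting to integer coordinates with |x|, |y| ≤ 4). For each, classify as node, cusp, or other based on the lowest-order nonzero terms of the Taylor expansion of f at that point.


No singular points in the scanned grid; C is smooth there.

Compute partial derivatives:
  f_x = -6*x.
  f_y = 1.
f_y = 1 is a nonzero constant, so f_y never vanishes: no point (x, y) can satisfy f = f_x = f_y = 0. In particular no (x, y) ∈ {−4, ..., 4}² is singular; the curve is smooth.


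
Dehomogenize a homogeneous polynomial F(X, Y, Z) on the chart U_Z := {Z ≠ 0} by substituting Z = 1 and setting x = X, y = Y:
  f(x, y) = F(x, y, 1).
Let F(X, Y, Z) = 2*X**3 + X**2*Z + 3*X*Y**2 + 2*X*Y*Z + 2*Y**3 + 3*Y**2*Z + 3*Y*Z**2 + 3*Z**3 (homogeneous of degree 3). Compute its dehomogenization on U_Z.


f(x, y) = 2*x**3 + x**2 + 3*x*y**2 + 2*x*y + 2*y**3 + 3*y**2 + 3*y + 3

On U_Z we set Z = 1. Each monomial c·X^i·Y^j·Z^k in F becomes c·x^i·y^j·1^k = c·x^i·y^j.
Substituting Z = 1: F(X, Y, 1) = 2*x**3 + x**2 + 3*x*y**2 + 2*x*y + 2*y**3 + 3*y**2 + 3*y + 3.
Note: deg(f) ≤ deg(F) = 3; strict inequality happens when F is divisible by Z (lost terms).


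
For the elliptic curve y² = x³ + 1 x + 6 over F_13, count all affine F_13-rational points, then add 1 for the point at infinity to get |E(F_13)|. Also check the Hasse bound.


Affine points = {(2, 4), (2, 9), (3, 6), (3, 7), (4, 3), (4, 10), (9, 4), (9, 9), (11, 3), (11, 10), (12, 2), (12, 11)}; affine count = 12; |E(F_13)| = 13.

Discriminant check: Δ ∝ 4a³ + 27b² = 4·1³ + 27·6² = 4·1 + 27·36 ≡ 1 (mod 13). Nonzero ⇒ E is nonsingular.
For each x ∈ F_13, compute rhs = x³ + 1·x + 6 mod 13, then count y ∈ F_13 with y² ≡ rhs.
  x = 0: rhs = 6, matching y values: none (0 points).
  x = 1: rhs = 8, matching y values: none (0 points).
  x = 2: rhs = 3, matching y values: 4, 9 (2 points).
  x = 3: rhs = 10, matching y values: 6, 7 (2 points).
  x = 4: rhs = 9, matching y values: 3, 10 (2 points).
  x = 5: rhs = 6, matching y values: none (0 points).
  x = 6: rhs = 7, matching y values: none (0 points).
  x = 7: rhs = 5, matching y values: none (0 points).
  x = 8: rhs = 6, matching y values: none (0 points).
  x = 9: rhs = 3, matching y values: 4, 9 (2 points).
  x = 10: rhs = 2, matching y values: none (0 points).
  x = 11: rhs = 9, matching y values: 3, 10 (2 points).
  x = 12: rhs = 4, matching y values: 2, 11 (2 points).
Total affine count: 12.
Full point count |E(F_13)| = 12 + 1 = 13.
Hasse bound: |13 − (13+1)| = |-1| = 1 ≤ 2√13 ≈ 7.2111 ✓.


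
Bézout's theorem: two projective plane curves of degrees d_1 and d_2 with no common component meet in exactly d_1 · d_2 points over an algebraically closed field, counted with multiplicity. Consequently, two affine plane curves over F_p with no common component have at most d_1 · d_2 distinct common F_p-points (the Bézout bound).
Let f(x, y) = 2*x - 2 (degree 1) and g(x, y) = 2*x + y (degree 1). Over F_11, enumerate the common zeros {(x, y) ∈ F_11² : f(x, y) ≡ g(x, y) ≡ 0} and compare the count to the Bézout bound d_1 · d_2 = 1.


Common zeros: {(1, 9)}; count = 1; Bézout bound = 1.

deg(f) = 1, deg(g) = 1, so Bézout bound = 1.
Scan x ∈ F_11. For each x, list the y ∈ F_11 with f(x, y) ≡ 0 and those with g(x, y) ≡ 0 (mod 11); the common zeros in that column are the intersection.
  x = 0: f ≡ 0 at y ∈ ∅; g ≡ 0 at y ∈ {0}; common: ∅.
  x = 1: f ≡ 0 at y ∈ {0, 1, 2, 3, 4, 5, 6, 7, 8, 9, 10}; g ≡ 0 at y ∈ {9}; common: {9}.
  x = 2: f ≡ 0 at y ∈ ∅; g ≡ 0 at y ∈ {7}; common: ∅.
  x = 3: f ≡ 0 at y ∈ ∅; g ≡ 0 at y ∈ {5}; common: ∅.
  x = 4: f ≡ 0 at y ∈ ∅; g ≡ 0 at y ∈ {3}; common: ∅.
  x = 5: f ≡ 0 at y ∈ ∅; g ≡ 0 at y ∈ {1}; common: ∅.
  x = 6: f ≡ 0 at y ∈ ∅; g ≡ 0 at y ∈ {10}; common: ∅.
  x = 7: f ≡ 0 at y ∈ ∅; g ≡ 0 at y ∈ {8}; common: ∅.
  x = 8: f ≡ 0 at y ∈ ∅; g ≡ 0 at y ∈ {6}; common: ∅.
  x = 9: f ≡ 0 at y ∈ ∅; g ≡ 0 at y ∈ {4}; common: ∅.
  x = 10: f ≡ 0 at y ∈ ∅; g ≡ 0 at y ∈ {2}; common: ∅.
Collecting: common zeros = {(1, 9)}, so the count is 1.
Comparison with the Bézout bound: 1 ≤ 1 = deg(f)·deg(g), as expected for curves with no common component (the bound is attained).


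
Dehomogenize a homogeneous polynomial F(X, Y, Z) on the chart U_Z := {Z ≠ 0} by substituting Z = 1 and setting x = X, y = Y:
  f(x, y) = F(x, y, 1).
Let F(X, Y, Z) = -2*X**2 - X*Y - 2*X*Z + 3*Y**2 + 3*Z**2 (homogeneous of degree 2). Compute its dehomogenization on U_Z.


f(x, y) = -2*x**2 - x*y - 2*x + 3*y**2 + 3

On U_Z we set Z = 1. Each monomial c·X^i·Y^j·Z^k in F becomes c·x^i·y^j·1^k = c·x^i·y^j.
Substituting Z = 1: F(X, Y, 1) = -2*x**2 - x*y - 2*x + 3*y**2 + 3.
Note: deg(f) ≤ deg(F) = 2; strict inequality happens when F is divisible by Z (lost terms).


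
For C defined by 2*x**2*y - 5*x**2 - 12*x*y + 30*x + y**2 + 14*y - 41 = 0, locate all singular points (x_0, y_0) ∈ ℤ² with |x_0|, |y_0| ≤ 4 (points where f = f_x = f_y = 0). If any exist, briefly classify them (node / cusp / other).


Singular points: {(3, 2)}; classification: node.

Compute partial derivatives:
  f_x = 4*x*y - 10*x - 12*y + 30.
  f_y = 2*x**2 - 12*x + 2*y + 14.
Scan x_0 ∈ {−4, ..., 4}. For each x_0, f_y(x_0, y) is a polynomial in y; find its integer roots y ∈ {−4, ..., 4}, then test f_x and f at those candidates.
  x = -4: f_y(-4, y) = 2*y + 94; no integer root y with |y| ≤ 4.
  x = -3: f_y(-3, y) = 2*y + 68; no integer root y with |y| ≤ 4.
  x = -2: f_y(-2, y) = 2*y + 46; no integer root y with |y| ≤ 4.
  x = -1: f_y(-1, y) = 2*y + 28; no integer root y with |y| ≤ 4.
  x = 0: f_y(0, y) = 2*y + 14; no integer root y with |y| ≤ 4.
  x = 1: f_y(1, y) = 2*y + 4; vanishes at y ∈ {-2}. (1, -2): f_x = 36 ≠ 0.
  x = 2: f_y(2, y) = 2*y - 2; vanishes at y ∈ {1}. (2, 1): f_x = 6 ≠ 0.
  x = 3: f_y(3, y) = 2*y - 4; vanishes at y ∈ {2}. (3, 2): f_x = 0, f = 0 — SINGULAR.
  x = 4: f_y(4, y) = 2*y - 2; vanishes at y ∈ {1}. (4, 1): f_x = -6 ≠ 0.
Only singular point on the grid: (3, 2).
Classify: substitute x = 3 + u, y = 2 + v and expand: f = 2*u**2*v - u**2 + v**2.
No constant or linear terms (consistent with a singular point). Quadratic part: -u**2 + v**2. Cubic part: 2*u**2*v.
The quadratic part v**2 - u**2 = (v − u)(v + u) splits into two distinct linear factors, so there are two distinct tangent lines y − 2 = ±(x − 3) — this is a node (ordinary double point).
Classification: node.


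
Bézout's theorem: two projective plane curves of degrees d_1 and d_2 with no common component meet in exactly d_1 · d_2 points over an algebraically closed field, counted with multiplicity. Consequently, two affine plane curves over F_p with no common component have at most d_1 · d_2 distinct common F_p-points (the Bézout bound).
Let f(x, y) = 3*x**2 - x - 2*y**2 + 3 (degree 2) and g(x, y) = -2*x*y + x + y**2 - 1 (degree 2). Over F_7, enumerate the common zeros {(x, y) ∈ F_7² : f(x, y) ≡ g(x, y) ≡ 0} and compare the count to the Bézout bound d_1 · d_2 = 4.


Common zeros: ∅; count = 0; Bézout bound = 4.

deg(f) = 2, deg(g) = 2, so Bézout bound = 4.
Scan x ∈ F_7. For each x, list the y ∈ F_7 with f(x, y) ≡ 0 and those with g(x, y) ≡ 0 (mod 7); the common zeros in that column are the intersection.
  x = 0: f ≡ 0 at y ∈ ∅; g ≡ 0 at y ∈ {1, 6}; common: ∅.
  x = 1: f ≡ 0 at y ∈ ∅; g ≡ 0 at y ∈ {0, 2}; common: ∅.
  x = 2: f ≡ 0 at y ∈ ∅; g ≡ 0 at y ∈ ∅; common: ∅.
  x = 3: f ≡ 0 at y ∈ ∅; g ≡ 0 at y ∈ {3}; common: ∅.
  x = 4: f ≡ 0 at y ∈ ∅; g ≡ 0 at y ∈ ∅; common: ∅.
  x = 5: f ≡ 0 at y ∈ ∅; g ≡ 0 at y ∈ {5}; common: ∅.
  x = 6: f ≡ 0 at y ∈ {0}; g ≡ 0 at y ∈ ∅; common: ∅.
Collecting: common zeros = ∅, so the count is 0.
Comparison with the Bézout bound: 0 ≤ 4 = deg(f)·deg(g), as expected for curves with no common component (the affine F_7-count falls short of the bound because intersections may lie at infinity, over extension fields, or carry multiplicity).


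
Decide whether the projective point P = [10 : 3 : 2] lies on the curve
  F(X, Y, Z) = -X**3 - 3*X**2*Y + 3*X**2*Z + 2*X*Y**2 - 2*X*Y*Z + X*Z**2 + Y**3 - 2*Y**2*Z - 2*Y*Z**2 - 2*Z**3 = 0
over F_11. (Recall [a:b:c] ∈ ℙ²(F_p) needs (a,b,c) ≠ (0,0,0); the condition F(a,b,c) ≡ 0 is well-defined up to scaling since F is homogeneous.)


F(10,3,2) ≡ 5 (mod 11); P is NOT on the curve.

Evaluate F(10, 3, 2) term-by-term (mod 11).
  -X**3 ↦ -1·1000·1·1 = -1000
  -3*X**2*Y ↦ -3·100·3·1 = -900
  3*X**2*Z ↦ 3·100·1·2 = 600
  2*X*Y**2 ↦ 2·10·9·1 = 180
  -2*X*Y*Z ↦ -2·10·3·2 = -120
  X*Z**2 ↦ 1·10·1·4 = 40
  Y**3 ↦ 1·1·27·1 = 27
  -2*Y**2*Z ↦ -2·1·9·2 = -36
  -2*Y*Z**2 ↦ -2·1·3·4 = -24
  -2*Z**3 ↦ -2·1·1·8 = -16
Sum: F(10, 3, 2) = (-1000) + (-900) + (600) + (180) + (-120) + (40) + (27) + (-36) + (-24) + (-16) = -1249.
Reducing mod 11: -1249 ≡ 5 (mod 11).
Since F(a, b, c) ≡ 5 ≠ 0 (mod 11), P does NOT lie on the curve.


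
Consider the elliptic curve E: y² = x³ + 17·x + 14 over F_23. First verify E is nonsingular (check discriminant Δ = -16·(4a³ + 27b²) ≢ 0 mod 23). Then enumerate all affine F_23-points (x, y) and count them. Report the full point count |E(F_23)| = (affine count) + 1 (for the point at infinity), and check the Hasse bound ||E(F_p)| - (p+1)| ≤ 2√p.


Affine points = {(1, 3), (1, 20), (3, 0), (4, 10), (4, 13), (7, 4), (7, 19), (8, 8), (8, 15), (14, 11), (14, 12), (16, 9), (16, 14), (17, 8), (17, 15), (21, 8), (21, 15)}; affine count = 17; |E(F_23)| = 18.

Discriminant check: Δ ∝ 4a³ + 27b² = 4·17³ + 27·14² = 4·4913 + 27·196 ≡ 12 (mod 23). Nonzero ⇒ E is nonsingular.
For each x ∈ F_23, compute rhs = x³ + 17·x + 14 mod 23, then count y ∈ F_23 with y² ≡ rhs.
  x = 0: rhs = 14, matching y values: none (0 points).
  x = 1: rhs = 9, matching y values: 3, 20 (2 points).
  x = 2: rhs = 10, matching y values: none (0 points).
  x = 3: rhs = 0, matching y values: 0 (1 points).
  x = 4: rhs = 8, matching y values: 10, 13 (2 points).
  x = 5: rhs = 17, matching y values: none (0 points).
  x = 6: rhs = 10, matching y values: none (0 points).
  x = 7: rhs = 16, matching y values: 4, 19 (2 points).
  x = 8: rhs = 18, matching y values: 8, 15 (2 points).
  x = 9: rhs = 22, matching y values: none (0 points).
  x = 10: rhs = 11, matching y values: none (0 points).
  x = 11: rhs = 14, matching y values: none (0 points).
  x = 12: rhs = 14, matching y values: none (0 points).
  x = 13: rhs = 17, matching y values: none (0 points).
  x = 14: rhs = 6, matching y values: 11, 12 (2 points).
  x = 15: rhs = 10, matching y values: none (0 points).
  x = 16: rhs = 12, matching y values: 9, 14 (2 points).
  x = 17: rhs = 18, matching y values: 8, 15 (2 points).
  x = 18: rhs = 11, matching y values: none (0 points).
  x = 19: rhs = 20, matching y values: none (0 points).
  x = 20: rhs = 5, matching y values: none (0 points).
  x = 21: rhs = 18, matching y values: 8, 15 (2 points).
  x = 22: rhs = 19, matching y values: none (0 points).
Total affine count: 17.
Full point count |E(F_23)| = 17 + 1 = 18.
Hasse bound: |18 − (23+1)| = |-6| = 6 ≤ 2√23 ≈ 9.5917 ✓.


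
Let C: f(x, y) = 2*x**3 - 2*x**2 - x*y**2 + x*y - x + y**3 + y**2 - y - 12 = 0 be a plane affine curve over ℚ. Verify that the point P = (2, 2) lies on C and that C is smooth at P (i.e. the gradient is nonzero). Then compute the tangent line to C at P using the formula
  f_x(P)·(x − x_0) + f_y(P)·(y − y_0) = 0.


Tangent line at P: 13*x + 9*y - 44 = 0.

Step 1: f(2, 2) = 0, so P lies on C.
Step 2: partial derivatives
  f_x(x, y) = 6*x**2 - 4*x - y**2 + y - 1, f_y(x, y) = -2*x*y + x + 3*y**2 + 2*y - 1.
  f_x(P) = 13, f_y(P) = 9 (gradient nonzero, so P is smooth).
Step 3: tangent line at P: 13·(x − 2) + 9·(y − 2) = 0.
Expanding: 13*x + 9*y - 44 = 0.


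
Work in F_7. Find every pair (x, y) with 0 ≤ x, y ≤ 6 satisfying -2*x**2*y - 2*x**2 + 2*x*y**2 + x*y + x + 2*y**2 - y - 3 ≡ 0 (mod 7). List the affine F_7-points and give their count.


Affine F_7-points: {(0, 5), (0, 6), (4, 2), (4, 3), (6, 2)}; count = 5.

For each of the 49 pairs (x, y) ∈ F_7², evaluate f(x, y) mod 7. Record the zeros.
  x = 0: [0↦4, 1↦5, 2↦3, 3↦5, 4↦4, 5↦0, 6↦0]  zeros at y ∈ {5, 6}
  x = 1: [0↦3, 1↦5, 2↦1, 3↦5, 4↦3, 5↦2, 6↦2]  zeros at y ∈ ∅
  x = 2: [0↦5, 1↦4, 2↦1, 3↦3, 4↦3, 5↦1, 6↦4]  zeros at y ∈ ∅
  x = 3: [0↦3, 1↦2, 2↦3, 3↦6, 4↦4, 5↦4, 6↦6]  zeros at y ∈ ∅
  x = 4: [0↦4, 1↦6, 2↦0, 3↦0, 4↦6, 5↦4, 6↦1]  zeros at y ∈ {2, 3}
  x = 5: [0↦1, 1↦2, 2↦6, 3↦6, 4↦2, 5↦1, 6↦3]  zeros at y ∈ ∅
  x = 6: [0↦1, 1↦4, 2↦0, 3↦3, 4↦6, 5↦2, 6↦5]  zeros at y ∈ {2}
Collecting zeros: affine points = {(0, 5), (0, 6), (4, 2), (4, 3), (6, 2)}.
Total count |C(F_7)_aff| = 5.


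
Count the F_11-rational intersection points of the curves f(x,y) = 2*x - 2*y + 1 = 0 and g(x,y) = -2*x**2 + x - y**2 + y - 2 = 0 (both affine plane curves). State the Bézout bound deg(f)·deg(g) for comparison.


Common zeros: ∅; count = 0; Bézout bound = 2.

deg(f) = 1, deg(g) = 2, so Bézout bound = 2.
Scan x ∈ F_11. For each x, list the y ∈ F_11 with f(x, y) ≡ 0 and those with g(x, y) ≡ 0 (mod 11); the common zeros in that column are the intersection.
  x = 0: f ≡ 0 at y ∈ {6}; g ≡ 0 at y ∈ {5, 7}; common: ∅.
  x = 1: f ≡ 0 at y ∈ {7}; g ≡ 0 at y ∈ {6}; common: ∅.
  x = 2: f ≡ 0 at y ∈ {8}; g ≡ 0 at y ∈ ∅; common: ∅.
  x = 3: f ≡ 0 at y ∈ {9}; g ≡ 0 at y ∈ ∅; common: ∅.
  x = 4: f ≡ 0 at y ∈ {10}; g ≡ 0 at y ∈ ∅; common: ∅.
  x = 5: f ≡ 0 at y ∈ {0}; g ≡ 0 at y ∈ {6}; common: ∅.
  x = 6: f ≡ 0 at y ∈ {1}; g ≡ 0 at y ∈ {5, 7}; common: ∅.
  x = 7: f ≡ 0 at y ∈ {2}; g ≡ 0 at y ∈ {3, 9}; common: ∅.
  x = 8: f ≡ 0 at y ∈ {3}; g ≡ 0 at y ∈ ∅; common: ∅.
  x = 9: f ≡ 0 at y ∈ {4}; g ≡ 0 at y ∈ ∅; common: ∅.
  x = 10: f ≡ 0 at y ∈ {5}; g ≡ 0 at y ∈ {3, 9}; common: ∅.
Collecting: common zeros = ∅, so the count is 0.
Comparison with the Bézout bound: 0 ≤ 2 = deg(f)·deg(g), as expected for curves with no common component (the affine F_11-count falls short of the bound because intersections may lie at infinity, over extension fields, or carry multiplicity).


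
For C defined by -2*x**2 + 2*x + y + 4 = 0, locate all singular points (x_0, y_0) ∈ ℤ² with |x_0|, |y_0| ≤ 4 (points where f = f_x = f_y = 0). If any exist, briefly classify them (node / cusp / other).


No singular points in the scanned grid; C is smooth there.

Compute partial derivatives:
  f_x = 2 - 4*x.
  f_y = 1.
f_y = 1 is a nonzero constant, so f_y never vanishes: no point (x, y) can satisfy f = f_x = f_y = 0. In particular no (x, y) ∈ {−4, ..., 4}² is singular; the curve is smooth.


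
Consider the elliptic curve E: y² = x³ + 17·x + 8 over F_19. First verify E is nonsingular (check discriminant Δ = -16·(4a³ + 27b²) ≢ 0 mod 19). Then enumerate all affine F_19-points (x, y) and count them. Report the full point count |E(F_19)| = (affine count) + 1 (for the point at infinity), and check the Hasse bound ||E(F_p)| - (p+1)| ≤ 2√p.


Affine points = {(1, 8), (1, 11), (4, 8), (4, 11), (5, 3), (5, 16), (9, 4), (9, 15), (10, 0), (11, 5), (11, 14), (14, 8), (14, 11), (15, 3), (15, 16), (16, 5), (16, 14), (17, 2), (17, 17), (18, 3), (18, 16)}; affine count = 21; |E(F_19)| = 22.

Discriminant check: Δ ∝ 4a³ + 27b² = 4·17³ + 27·8² = 4·4913 + 27·64 ≡ 5 (mod 19). Nonzero ⇒ E is nonsingular.
For each x ∈ F_19, compute rhs = x³ + 17·x + 8 mod 19, then count y ∈ F_19 with y² ≡ rhs.
  x = 0: rhs = 8, matching y values: none (0 points).
  x = 1: rhs = 7, matching y values: 8, 11 (2 points).
  x = 2: rhs = 12, matching y values: none (0 points).
  x = 3: rhs = 10, matching y values: none (0 points).
  x = 4: rhs = 7, matching y values: 8, 11 (2 points).
  x = 5: rhs = 9, matching y values: 3, 16 (2 points).
  x = 6: rhs = 3, matching y values: none (0 points).
  x = 7: rhs = 14, matching y values: none (0 points).
  x = 8: rhs = 10, matching y values: none (0 points).
  x = 9: rhs = 16, matching y values: 4, 15 (2 points).
  x = 10: rhs = 0, matching y values: 0 (1 points).
  x = 11: rhs = 6, matching y values: 5, 14 (2 points).
  x = 12: rhs = 2, matching y values: none (0 points).
  x = 13: rhs = 13, matching y values: none (0 points).
  x = 14: rhs = 7, matching y values: 8, 11 (2 points).
  x = 15: rhs = 9, matching y values: 3, 16 (2 points).
  x = 16: rhs = 6, matching y values: 5, 14 (2 points).
  x = 17: rhs = 4, matching y values: 2, 17 (2 points).
  x = 18: rhs = 9, matching y values: 3, 16 (2 points).
Total affine count: 21.
Full point count |E(F_19)| = 21 + 1 = 22.
Hasse bound: |22 − (19+1)| = |2| = 2 ≤ 2√19 ≈ 8.7178 ✓.


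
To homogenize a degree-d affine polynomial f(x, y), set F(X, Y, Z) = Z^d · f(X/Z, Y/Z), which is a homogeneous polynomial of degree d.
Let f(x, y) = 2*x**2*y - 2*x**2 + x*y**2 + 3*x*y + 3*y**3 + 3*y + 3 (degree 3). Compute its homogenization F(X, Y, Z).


F(X, Y, Z) = 2*X**2*Y - 2*X**2*Z + X*Y**2 + 3*X*Y*Z + 3*Y**3 + 3*Y*Z**2 + 3*Z**3

deg(f) = 3.
Substitute x = X/Z, y = Y/Z into f, then multiply by Z^3.
  monomial 2·x^2·y^1 ↦ 2·X^2·Y^1·Z^0.
  monomial -2·x^2·y^0 ↦ -2·X^2·Y^0·Z^1.
  monomial 1·x^1·y^2 ↦ 1·X^1·Y^2·Z^0.
  monomial 3·x^1·y^1 ↦ 3·X^1·Y^1·Z^1.
  monomial 3·x^0·y^3 ↦ 3·X^0·Y^3·Z^0.
  monomial 3·x^0·y^1 ↦ 3·X^0·Y^1·Z^2.
  monomial 3·x^0·y^0 ↦ 3·X^0·Y^0·Z^3.
Collecting: F(X, Y, Z) = 2*X**2*Y - 2*X**2*Z + X*Y**2 + 3*X*Y*Z + 3*Y**3 + 3*Y*Z**2 + 3*Z**3.


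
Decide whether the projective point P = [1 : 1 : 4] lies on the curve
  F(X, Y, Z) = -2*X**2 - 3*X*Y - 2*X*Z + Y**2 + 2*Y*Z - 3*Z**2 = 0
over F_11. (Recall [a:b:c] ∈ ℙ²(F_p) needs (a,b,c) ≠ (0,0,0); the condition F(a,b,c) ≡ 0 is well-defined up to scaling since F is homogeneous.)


F(1,1,4) ≡ 3 (mod 11); P is NOT on the curve.

Evaluate F(1, 1, 4) term-by-term (mod 11).
  -2*X**2 ↦ -2·1·1·1 = -2
  -3*X*Y ↦ -3·1·1·1 = -3
  -2*X*Z ↦ -2·1·1·4 = -8
  Y**2 ↦ 1·1·1·1 = 1
  2*Y*Z ↦ 2·1·1·4 = 8
  -3*Z**2 ↦ -3·1·1·16 = -48
Sum: F(1, 1, 4) = (-2) + (-3) + (-8) + (1) + (8) + (-48) = -52.
Reducing mod 11: -52 ≡ 3 (mod 11).
Since F(a, b, c) ≡ 3 ≠ 0 (mod 11), P does NOT lie on the curve.


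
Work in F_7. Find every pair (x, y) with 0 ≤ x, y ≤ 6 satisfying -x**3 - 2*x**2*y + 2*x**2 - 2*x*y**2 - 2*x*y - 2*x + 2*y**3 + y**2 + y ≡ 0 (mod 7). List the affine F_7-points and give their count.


Affine F_7-points: {(0, 0), (0, 5), (1, 3), (4, 1), (6, 2)}; count = 5.

For each of the 49 pairs (x, y) ∈ F_7², evaluate f(x, y) mod 7. Record the zeros.
  x = 0: [0↦0, 1↦4, 2↦1, 3↦3, 4↦1, 5↦0, 6↦5]  zeros at y ∈ {0, 5}
  x = 1: [0↦6, 1↦4, 2↦5, 3↦0, 4↦1, 5↦6, 6↦6]  zeros at y ∈ {3}
  x = 2: [0↦3, 1↦5, 2↦6, 3↦4, 4↦4, 5↦4, 6↦2]  zeros at y ∈ ∅
  x = 3: [0↦6, 1↦1, 2↦5, 3↦2, 4↦4, 5↦2, 6↦1]  zeros at y ∈ ∅
  x = 4: [0↦2, 1↦0, 2↦3, 3↦2, 4↦2, 5↦1, 6↦4]  zeros at y ∈ {1}
  x = 5: [0↦6, 1↦3, 2↦1, 3↦5, 4↦6, 5↦2, 6↦5]  zeros at y ∈ ∅
  x = 6: [0↦5, 1↦4, 2↦0, 3↦5, 4↦3, 5↦6, 6↦5]  zeros at y ∈ {2}
Collecting zeros: affine points = {(0, 0), (0, 5), (1, 3), (4, 1), (6, 2)}.
Total count |C(F_7)_aff| = 5.


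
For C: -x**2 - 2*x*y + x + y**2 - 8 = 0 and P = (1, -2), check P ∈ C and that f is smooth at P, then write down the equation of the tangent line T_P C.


Tangent line at P: 3*x - 6*y - 15 = 0.

Step 1: f(1, -2) = 0, so P lies on C.
Step 2: partial derivatives
  f_x(x, y) = -2*x - 2*y + 1, f_y(x, y) = -2*x + 2*y.
  f_x(P) = 3, f_y(P) = -6 (gradient nonzero, so P is smooth).
Step 3: tangent line at P: 3·(x − 1) + -6·(y − -2) = 0.
Expanding: 3*x - 6*y - 15 = 0.


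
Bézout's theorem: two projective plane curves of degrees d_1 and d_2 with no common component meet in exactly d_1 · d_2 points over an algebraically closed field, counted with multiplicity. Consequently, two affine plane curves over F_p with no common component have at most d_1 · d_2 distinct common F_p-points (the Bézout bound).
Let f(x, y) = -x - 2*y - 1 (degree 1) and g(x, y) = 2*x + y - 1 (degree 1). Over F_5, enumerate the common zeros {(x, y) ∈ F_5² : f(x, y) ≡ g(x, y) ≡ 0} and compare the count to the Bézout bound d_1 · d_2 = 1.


Common zeros: {(1, 4)}; count = 1; Bézout bound = 1.

deg(f) = 1, deg(g) = 1, so Bézout bound = 1.
Scan x ∈ F_5. For each x, list the y ∈ F_5 with f(x, y) ≡ 0 and those with g(x, y) ≡ 0 (mod 5); the common zeros in that column are the intersection.
  x = 0: f ≡ 0 at y ∈ {2}; g ≡ 0 at y ∈ {1}; common: ∅.
  x = 1: f ≡ 0 at y ∈ {4}; g ≡ 0 at y ∈ {4}; common: {4}.
  x = 2: f ≡ 0 at y ∈ {1}; g ≡ 0 at y ∈ {2}; common: ∅.
  x = 3: f ≡ 0 at y ∈ {3}; g ≡ 0 at y ∈ {0}; common: ∅.
  x = 4: f ≡ 0 at y ∈ {0}; g ≡ 0 at y ∈ {3}; common: ∅.
Collecting: common zeros = {(1, 4)}, so the count is 1.
Comparison with the Bézout bound: 1 ≤ 1 = deg(f)·deg(g), as expected for curves with no common component (the bound is attained).


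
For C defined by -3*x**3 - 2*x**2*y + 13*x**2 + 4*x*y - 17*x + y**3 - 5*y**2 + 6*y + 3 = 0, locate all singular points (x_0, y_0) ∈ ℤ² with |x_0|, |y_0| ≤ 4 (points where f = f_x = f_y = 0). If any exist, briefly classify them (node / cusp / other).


Singular points: {(1, 2)}; classification: cusp.

Compute partial derivatives:
  f_x = -9*x**2 - 4*x*y + 26*x + 4*y - 17.
  f_y = -2*x**2 + 4*x + 3*y**2 - 10*y + 6.
Scan x_0 ∈ {−4, ..., 4}. For each x_0, f_y(x_0, y) is a polynomial in y; find its integer roots y ∈ {−4, ..., 4}, then test f_x and f at those candidates.
  x = -4: f_y(-4, y) = 3*y**2 - 10*y - 42; no integer root y with |y| ≤ 4.
  x = -3: f_y(-3, y) = 3*y**2 - 10*y - 24; no integer root y with |y| ≤ 4.
  x = -2: f_y(-2, y) = 3*y**2 - 10*y - 10; no integer root y with |y| ≤ 4.
  x = -1: f_y(-1, y) = 3*y**2 - 10*y; vanishes at y ∈ {0}. (-1, 0): f_x = -52 ≠ 0.
  x = 0: f_y(0, y) = 3*y**2 - 10*y + 6; no integer root y with |y| ≤ 4.
  x = 1: f_y(1, y) = 3*y**2 - 10*y + 8; vanishes at y ∈ {2}. (1, 2): f_x = 0, f = 0 — SINGULAR.
  x = 2: f_y(2, y) = 3*y**2 - 10*y + 6; no integer root y with |y| ≤ 4.
  x = 3: f_y(3, y) = 3*y**2 - 10*y; vanishes at y ∈ {0}. (3, 0): f_x = -20 ≠ 0.
  x = 4: f_y(4, y) = 3*y**2 - 10*y - 10; no integer root y with |y| ≤ 4.
Only singular point on the grid: (1, 2).
Classify: substitute x = 1 + u, y = 2 + v and expand: f = -3*u**3 - 2*u**2*v + v**3 + v**2.
No constant or linear terms (consistent with a singular point). Quadratic part: v**2. Cubic part: -3*u**3 - 2*u**2*v + v**3.
The quadratic part v**2 is a perfect square, so there is a single (double) tangent line v = 0, i.e. y = 2. Restricting the cubic part to that line (v = 0) leaves -3*u**3 ≠ 0, so f is not divisible by v and the branch is v² ≈ 3*u**3 to lowest order — this is a cusp.
Classification: cusp.


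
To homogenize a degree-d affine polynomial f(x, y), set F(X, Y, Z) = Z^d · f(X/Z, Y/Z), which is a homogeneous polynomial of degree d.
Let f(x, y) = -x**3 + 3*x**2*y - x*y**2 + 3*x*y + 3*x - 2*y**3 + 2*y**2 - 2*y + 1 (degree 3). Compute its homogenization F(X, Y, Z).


F(X, Y, Z) = -X**3 + 3*X**2*Y - X*Y**2 + 3*X*Y*Z + 3*X*Z**2 - 2*Y**3 + 2*Y**2*Z - 2*Y*Z**2 + Z**3

deg(f) = 3.
Substitute x = X/Z, y = Y/Z into f, then multiply by Z^3.
  monomial -1·x^3·y^0 ↦ -1·X^3·Y^0·Z^0.
  monomial 3·x^2·y^1 ↦ 3·X^2·Y^1·Z^0.
  monomial -1·x^1·y^2 ↦ -1·X^1·Y^2·Z^0.
  monomial 3·x^1·y^1 ↦ 3·X^1·Y^1·Z^1.
  monomial 3·x^1·y^0 ↦ 3·X^1·Y^0·Z^2.
  monomial -2·x^0·y^3 ↦ -2·X^0·Y^3·Z^0.
  monomial 2·x^0·y^2 ↦ 2·X^0·Y^2·Z^1.
  monomial -2·x^0·y^1 ↦ -2·X^0·Y^1·Z^2.
  monomial 1·x^0·y^0 ↦ 1·X^0·Y^0·Z^3.
Collecting: F(X, Y, Z) = -X**3 + 3*X**2*Y - X*Y**2 + 3*X*Y*Z + 3*X*Z**2 - 2*Y**3 + 2*Y**2*Z - 2*Y*Z**2 + Z**3.


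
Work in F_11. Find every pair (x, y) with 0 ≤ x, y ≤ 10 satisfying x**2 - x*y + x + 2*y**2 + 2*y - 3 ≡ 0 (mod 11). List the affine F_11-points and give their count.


Affine F_11-points: {(1, 6), (1, 10), (2, 2), (2, 9), (4, 6), (6, 4), (6, 9), (8, 4), (8, 10), (10, 2)}; count = 10.

For each of the 121 pairs (x, y) ∈ F_11², evaluate f(x, y) mod 11. Record the zeros.
  x = 0: [0↦8, 1↦1, 2↦9, 3↦10, 4↦4, 5↦2, 6↦4, 7↦10, 8↦9, 9↦1, 10↦8]  zeros at y ∈ ∅
  x = 1: [0↦10, 1↦2, 2↦9, 3↦9, 4↦2, 5↦10, 6↦0, 7↦5, 8↦3, 9↦5, 10↦0]  zeros at y ∈ {6, 10}
  x = 2: [0↦3, 1↦5, 2↦0, 3↦10, 4↦2, 5↦9, 6↦9, 7↦2, 8↦10, 9↦0, 10↦5]  zeros at y ∈ {2, 9}
  x = 3: [0↦9, 1↦10, 2↦4, 3↦2, 4↦4, 5↦10, 6↦9, 7↦1, 8↦8, 9↦8, 10↦1]  zeros at y ∈ ∅
  x = 4: [0↦6, 1↦6, 2↦10, 3↦7, 4↦8, 5↦2, 6↦0, 7↦2, 8↦8, 9↦7, 10↦10]  zeros at y ∈ {6}
  x = 5: [0↦5, 1↦4, 2↦7, 3↦3, 4↦3, 5↦7, 6↦4, 7↦5, 8↦10, 9↦8, 10↦10]  zeros at y ∈ ∅
  x = 6: [0↦6, 1↦4, 2↦6, 3↦1, 4↦0, 5↦3, 6↦10, 7↦10, 8↦3, 9↦0, 10↦1]  zeros at y ∈ {4, 9}
  x = 7: [0↦9, 1↦6, 2↦7, 3↦1, 4↦10, 5↦1, 6↦7, 7↦6, 8↦9, 9↦5, 10↦5]  zeros at y ∈ ∅
  x = 8: [0↦3, 1↦10, 2↦10, 3↦3, 4↦0, 5↦1, 6↦6, 7↦4, 8↦6, 9↦1, 10↦0]  zeros at y ∈ {4, 10}
  x = 9: [0↦10, 1↦5, 2↦4, 3↦7, 4↦3, 5↦3, 6↦7, 7↦4, 8↦5, 9↦10, 10↦8]  zeros at y ∈ ∅
  x = 10: [0↦8, 1↦2, 2↦0, 3↦2, 4↦8, 5↦7, 6↦10, 7↦6, 8↦6, 9↦10, 10↦7]  zeros at y ∈ {2}
Collecting zeros: affine points = {(1, 6), (1, 10), (2, 2), (2, 9), (4, 6), (6, 4), (6, 9), (8, 4), (8, 10), (10, 2)}.
Total count |C(F_11)_aff| = 10.
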